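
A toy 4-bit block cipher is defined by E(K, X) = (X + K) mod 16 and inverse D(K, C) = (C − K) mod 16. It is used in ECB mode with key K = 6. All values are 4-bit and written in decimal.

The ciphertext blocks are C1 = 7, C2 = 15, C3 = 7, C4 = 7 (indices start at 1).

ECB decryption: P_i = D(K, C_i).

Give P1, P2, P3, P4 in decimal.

P1 = 1, P2 = 9, P3 = 1, P4 = 1

P1: D(K, 7) = 1.
P2: D(K, 15) = 9.
P3: D(K, 7) = 1.
P4: D(K, 7) = 1.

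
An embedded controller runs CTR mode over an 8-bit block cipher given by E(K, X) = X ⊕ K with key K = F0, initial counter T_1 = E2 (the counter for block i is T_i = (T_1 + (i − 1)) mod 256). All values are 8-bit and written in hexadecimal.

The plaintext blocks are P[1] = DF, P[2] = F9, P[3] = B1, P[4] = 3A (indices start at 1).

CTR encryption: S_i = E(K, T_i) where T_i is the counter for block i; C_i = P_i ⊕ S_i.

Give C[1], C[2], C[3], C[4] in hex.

C[1]: T = E2, S = E(K, T) = 12; DF ⊕ 12 = CD.
C[2]: T = E3, S = E(K, T) = 13; F9 ⊕ 13 = EA.
C[3]: T = E4, S = E(K, T) = 14; B1 ⊕ 14 = A5.
C[4]: T = E5, S = E(K, T) = 15; 3A ⊕ 15 = 2F.

C[1] = CD, C[2] = EA, C[3] = A5, C[4] = 2F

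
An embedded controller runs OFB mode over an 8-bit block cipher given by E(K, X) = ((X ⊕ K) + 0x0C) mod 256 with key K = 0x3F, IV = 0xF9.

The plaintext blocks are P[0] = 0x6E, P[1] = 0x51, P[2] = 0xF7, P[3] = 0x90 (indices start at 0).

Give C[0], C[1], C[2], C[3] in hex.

OFB encryption: S_i = E(K, S_{i−1}) with S_{−1} = IV; C_i = P_i ⊕ S_i.
C[0]: S = E(K, 0xF9) = 0xD2; 0x6E ⊕ 0xD2 = 0xBC.
C[1]: S = E(K, 0xD2) = 0xF9; 0x51 ⊕ 0xF9 = 0xA8.
C[2]: S = E(K, 0xF9) = 0xD2; 0xF7 ⊕ 0xD2 = 0x25.
C[3]: S = E(K, 0xD2) = 0xF9; 0x90 ⊕ 0xF9 = 0x69.

C[0] = 0xBC, C[1] = 0xA8, C[2] = 0x25, C[3] = 0x69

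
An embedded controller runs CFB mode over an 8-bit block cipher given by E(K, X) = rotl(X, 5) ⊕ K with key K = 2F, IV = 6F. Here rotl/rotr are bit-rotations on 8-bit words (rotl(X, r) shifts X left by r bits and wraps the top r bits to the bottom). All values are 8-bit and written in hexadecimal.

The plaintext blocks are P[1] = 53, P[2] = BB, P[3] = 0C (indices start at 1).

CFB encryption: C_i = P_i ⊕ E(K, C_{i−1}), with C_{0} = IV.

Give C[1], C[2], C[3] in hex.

C[1]: E(K, 6F) = C2; 53 ⊕ C2 = 91.
C[2]: E(K, 91) = 1D; BB ⊕ 1D = A6.
C[3]: E(K, A6) = FB; 0C ⊕ FB = F7.

C[1] = 91, C[2] = A6, C[3] = F7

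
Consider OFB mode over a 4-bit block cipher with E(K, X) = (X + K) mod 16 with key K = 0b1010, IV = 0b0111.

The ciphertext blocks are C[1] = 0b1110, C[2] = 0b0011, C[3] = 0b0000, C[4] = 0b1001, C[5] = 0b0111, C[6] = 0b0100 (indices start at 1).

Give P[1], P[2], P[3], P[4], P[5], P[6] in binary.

OFB decryption: S_i = E(K, S_{i−1}) with S_{0} = IV; P_i = C_i ⊕ S_i.
P[1]: S = E(K, 0b0111) = 0b0001; 0b1110 ⊕ 0b0001 = 0b1111.
P[2]: S = E(K, 0b0001) = 0b1011; 0b0011 ⊕ 0b1011 = 0b1000.
P[3]: S = E(K, 0b1011) = 0b0101; 0b0000 ⊕ 0b0101 = 0b0101.
P[4]: S = E(K, 0b0101) = 0b1111; 0b1001 ⊕ 0b1111 = 0b0110.
P[5]: S = E(K, 0b1111) = 0b1001; 0b0111 ⊕ 0b1001 = 0b1110.
P[6]: S = E(K, 0b1001) = 0b0011; 0b0100 ⊕ 0b0011 = 0b0111.

P[1] = 0b1111, P[2] = 0b1000, P[3] = 0b0101, P[4] = 0b0110, P[5] = 0b1110, P[6] = 0b0111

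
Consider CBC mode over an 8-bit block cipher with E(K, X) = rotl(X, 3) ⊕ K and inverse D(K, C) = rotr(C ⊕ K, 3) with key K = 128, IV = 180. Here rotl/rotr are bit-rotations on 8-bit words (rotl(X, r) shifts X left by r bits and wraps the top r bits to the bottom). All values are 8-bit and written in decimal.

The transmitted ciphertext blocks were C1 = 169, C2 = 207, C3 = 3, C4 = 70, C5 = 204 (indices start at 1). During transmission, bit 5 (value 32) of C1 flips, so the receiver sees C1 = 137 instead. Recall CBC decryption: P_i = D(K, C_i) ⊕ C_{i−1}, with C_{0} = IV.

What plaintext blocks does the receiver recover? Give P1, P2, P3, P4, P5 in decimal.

P1 = 149, P2 = 96, P3 = 191, P4 = 219, P5 = 207

Only C1 changed, to 137. In CBC, a change in C_i garbles P_i and flips the same bit in P_{i+1}. Decrypting the received ciphertext:
P1: D(K, 137) = 33; 33 ⊕ 180 = 149.
P2: D(K, 207) = 233; 233 ⊕ 137 = 96.
P3: D(K, 3) = 112; 112 ⊕ 207 = 191.
P4: D(K, 70) = 216; 216 ⊕ 3 = 219.
P5: D(K, 204) = 137; 137 ⊕ 70 = 207.
Blocks that differ from the original plaintext: P1, P2.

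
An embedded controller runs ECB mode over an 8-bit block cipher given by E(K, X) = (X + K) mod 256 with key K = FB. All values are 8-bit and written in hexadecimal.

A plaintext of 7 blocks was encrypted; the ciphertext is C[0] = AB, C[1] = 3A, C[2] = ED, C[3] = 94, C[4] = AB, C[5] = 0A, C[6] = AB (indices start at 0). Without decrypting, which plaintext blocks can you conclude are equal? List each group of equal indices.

P[0] = P[4] = P[6]

ECB encrypts each block independently with the same key, so equal ciphertext blocks imply equal plaintext blocks.
C[0] = C[4] = C[6] = AB, so P[0] = P[4] = P[6].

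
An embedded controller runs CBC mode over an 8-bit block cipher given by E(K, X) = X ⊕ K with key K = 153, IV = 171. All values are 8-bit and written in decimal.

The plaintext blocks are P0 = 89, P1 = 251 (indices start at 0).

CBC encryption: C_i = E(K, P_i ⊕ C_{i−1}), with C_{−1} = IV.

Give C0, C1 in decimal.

C0: P0 ⊕ 171 = 242; E(K, 242) = 107.
C1: P1 ⊕ 107 = 144; E(K, 144) = 9.

C0 = 107, C1 = 9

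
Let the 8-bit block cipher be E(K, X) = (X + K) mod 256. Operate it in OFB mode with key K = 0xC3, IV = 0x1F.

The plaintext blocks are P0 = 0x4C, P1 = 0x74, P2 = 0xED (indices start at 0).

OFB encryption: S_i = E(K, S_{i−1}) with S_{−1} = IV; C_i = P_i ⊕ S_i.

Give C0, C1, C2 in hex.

C0: S = E(K, 0x1F) = 0xE2; 0x4C ⊕ 0xE2 = 0xAE.
C1: S = E(K, 0xE2) = 0xA5; 0x74 ⊕ 0xA5 = 0xD1.
C2: S = E(K, 0xA5) = 0x68; 0xED ⊕ 0x68 = 0x85.

C0 = 0xAE, C1 = 0xD1, C2 = 0x85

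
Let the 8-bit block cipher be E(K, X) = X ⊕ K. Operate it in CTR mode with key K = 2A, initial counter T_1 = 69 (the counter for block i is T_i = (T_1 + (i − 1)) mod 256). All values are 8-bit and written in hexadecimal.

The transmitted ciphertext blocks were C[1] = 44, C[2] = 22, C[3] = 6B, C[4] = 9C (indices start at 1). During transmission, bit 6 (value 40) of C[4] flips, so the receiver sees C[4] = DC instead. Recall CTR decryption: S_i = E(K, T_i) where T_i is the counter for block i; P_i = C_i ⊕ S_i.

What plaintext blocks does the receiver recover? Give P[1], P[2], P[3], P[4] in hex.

P[1] = 07, P[2] = 62, P[3] = 2A, P[4] = 9A

Only C[4] changed, to DC. In CTR, a change in C_i flips the same bit in P_i only; the keystream is unaffected. Decrypting the received ciphertext:
P[1]: T = 69, S = E(K, T) = 43; 44 ⊕ 43 = 07.
P[2]: T = 6A, S = E(K, T) = 40; 22 ⊕ 40 = 62.
P[3]: T = 6B, S = E(K, T) = 41; 6B ⊕ 41 = 2A.
P[4]: T = 6C, S = E(K, T) = 46; DC ⊕ 46 = 9A.
Blocks that differ from the original plaintext: P[4].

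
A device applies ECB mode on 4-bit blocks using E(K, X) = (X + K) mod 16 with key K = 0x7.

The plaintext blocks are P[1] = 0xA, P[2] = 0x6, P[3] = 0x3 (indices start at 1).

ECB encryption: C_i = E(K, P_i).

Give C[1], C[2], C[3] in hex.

C[1]: E(K, 0xA) = 0x1.
C[2]: E(K, 0x6) = 0xD.
C[3]: E(K, 0x3) = 0xA.

C[1] = 0x1, C[2] = 0xD, C[3] = 0xA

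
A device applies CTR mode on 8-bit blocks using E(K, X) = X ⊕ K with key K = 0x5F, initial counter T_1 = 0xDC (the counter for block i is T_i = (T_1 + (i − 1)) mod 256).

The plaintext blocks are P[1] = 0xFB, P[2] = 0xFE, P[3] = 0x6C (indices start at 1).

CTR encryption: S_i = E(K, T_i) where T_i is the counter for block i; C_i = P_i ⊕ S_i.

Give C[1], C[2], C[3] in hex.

C[1]: T = 0xDC, S = E(K, T) = 0x83; 0xFB ⊕ 0x83 = 0x78.
C[2]: T = 0xDD, S = E(K, T) = 0x82; 0xFE ⊕ 0x82 = 0x7C.
C[3]: T = 0xDE, S = E(K, T) = 0x81; 0x6C ⊕ 0x81 = 0xED.

C[1] = 0x78, C[2] = 0x7C, C[3] = 0xED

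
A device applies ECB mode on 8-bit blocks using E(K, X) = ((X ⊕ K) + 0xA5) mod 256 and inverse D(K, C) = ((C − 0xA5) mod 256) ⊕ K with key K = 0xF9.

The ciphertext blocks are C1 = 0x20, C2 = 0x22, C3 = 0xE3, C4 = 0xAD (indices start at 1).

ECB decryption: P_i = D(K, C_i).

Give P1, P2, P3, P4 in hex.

P1 = 0x82, P2 = 0x84, P3 = 0xC7, P4 = 0xF1

P1: D(K, 0x20) = 0x82.
P2: D(K, 0x22) = 0x84.
P3: D(K, 0xE3) = 0xC7.
P4: D(K, 0xAD) = 0xF1.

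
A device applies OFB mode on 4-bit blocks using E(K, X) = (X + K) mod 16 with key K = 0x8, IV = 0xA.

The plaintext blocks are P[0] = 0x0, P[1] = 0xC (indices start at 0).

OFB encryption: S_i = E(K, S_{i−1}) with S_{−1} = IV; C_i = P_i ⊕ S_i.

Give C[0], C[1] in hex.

C[0] = 0x2, C[1] = 0x6

C[0]: S = E(K, 0xA) = 0x2; 0x0 ⊕ 0x2 = 0x2.
C[1]: S = E(K, 0x2) = 0xA; 0xC ⊕ 0xA = 0x6.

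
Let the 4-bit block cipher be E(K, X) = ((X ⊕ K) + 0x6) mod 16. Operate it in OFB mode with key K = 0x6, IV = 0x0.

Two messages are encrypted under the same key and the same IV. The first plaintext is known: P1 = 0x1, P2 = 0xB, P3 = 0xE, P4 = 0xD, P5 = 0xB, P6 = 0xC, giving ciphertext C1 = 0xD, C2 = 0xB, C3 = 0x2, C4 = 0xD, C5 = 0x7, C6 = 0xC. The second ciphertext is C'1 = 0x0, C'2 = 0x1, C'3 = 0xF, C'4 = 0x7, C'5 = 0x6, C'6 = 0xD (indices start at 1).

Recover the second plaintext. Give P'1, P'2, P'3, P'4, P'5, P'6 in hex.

P'1 = 0xC, P'2 = 0x1, P'3 = 0x3, P'4 = 0x7, P'5 = 0xA, P'6 = 0xD

In OFB with a reused IV, both messages share the same keystream S_i, so C_i ⊕ C'_i = P_i ⊕ P'_i and thus P'_i = P_i ⊕ C_i ⊕ C'_i.
P'1: 0x1 ⊕ 0xD ⊕ 0x0 = 0xC.
P'2: 0xB ⊕ 0xB ⊕ 0x1 = 0x1.
P'3: 0xE ⊕ 0x2 ⊕ 0xF = 0x3.
P'4: 0xD ⊕ 0xD ⊕ 0x7 = 0x7.
P'5: 0xB ⊕ 0x7 ⊕ 0x6 = 0xA.
P'6: 0xC ⊕ 0xC ⊕ 0xD = 0xD.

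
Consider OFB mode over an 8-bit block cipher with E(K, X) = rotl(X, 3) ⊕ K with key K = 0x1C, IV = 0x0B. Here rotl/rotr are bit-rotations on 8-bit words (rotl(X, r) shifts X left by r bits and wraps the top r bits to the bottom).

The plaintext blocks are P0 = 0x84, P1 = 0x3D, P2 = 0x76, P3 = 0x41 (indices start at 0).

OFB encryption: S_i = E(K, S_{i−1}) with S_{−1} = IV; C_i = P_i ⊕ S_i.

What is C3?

C0: S = E(K, 0x0B) = 0x44; 0x84 ⊕ 0x44 = 0xC0.
C1: S = E(K, 0x44) = 0x3E; 0x3D ⊕ 0x3E = 0x03.
C2: S = E(K, 0x3E) = 0xED; 0x76 ⊕ 0xED = 0x9B.
C3: S = E(K, 0xED) = 0x73; 0x41 ⊕ 0x73 = 0x32.

C3 = 0x32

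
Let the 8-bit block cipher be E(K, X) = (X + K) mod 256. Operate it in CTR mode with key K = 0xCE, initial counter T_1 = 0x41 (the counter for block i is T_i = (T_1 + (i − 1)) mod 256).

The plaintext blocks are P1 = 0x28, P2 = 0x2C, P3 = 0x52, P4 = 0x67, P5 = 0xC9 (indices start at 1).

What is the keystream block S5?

0x13

CTR encryption: S_i = E(K, T_i) where T_i is the counter for block i; C_i = P_i ⊕ S_i.
C1: T = 0x41, S = E(K, T) = 0x0F; 0x28 ⊕ 0x0F = 0x27.
C2: T = 0x42, S = E(K, T) = 0x10; 0x2C ⊕ 0x10 = 0x3C.
C3: T = 0x43, S = E(K, T) = 0x11; 0x52 ⊕ 0x11 = 0x43.
C4: T = 0x44, S = E(K, T) = 0x12; 0x67 ⊕ 0x12 = 0x75.
C5: T = 0x45, S = E(K, T) = 0x13; 0xC9 ⊕ 0x13 = 0xDA.
So S5 = 0x13.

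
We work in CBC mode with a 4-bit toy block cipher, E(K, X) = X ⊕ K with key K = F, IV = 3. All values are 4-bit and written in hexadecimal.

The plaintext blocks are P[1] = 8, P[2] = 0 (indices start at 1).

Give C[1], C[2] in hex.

CBC encryption: C_i = E(K, P_i ⊕ C_{i−1}), with C_{0} = IV.
C[1]: P[1] ⊕ 3 = B; E(K, B) = 4.
C[2]: P[2] ⊕ 4 = 4; E(K, 4) = B.

C[1] = 4, C[2] = B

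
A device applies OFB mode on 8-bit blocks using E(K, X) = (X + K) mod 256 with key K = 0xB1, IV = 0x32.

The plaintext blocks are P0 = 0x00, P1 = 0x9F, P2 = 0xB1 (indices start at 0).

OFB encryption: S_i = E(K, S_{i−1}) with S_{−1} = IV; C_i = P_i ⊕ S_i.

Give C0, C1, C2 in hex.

C0 = 0xE3, C1 = 0x0B, C2 = 0xF4

C0: S = E(K, 0x32) = 0xE3; 0x00 ⊕ 0xE3 = 0xE3.
C1: S = E(K, 0xE3) = 0x94; 0x9F ⊕ 0x94 = 0x0B.
C2: S = E(K, 0x94) = 0x45; 0xB1 ⊕ 0x45 = 0xF4.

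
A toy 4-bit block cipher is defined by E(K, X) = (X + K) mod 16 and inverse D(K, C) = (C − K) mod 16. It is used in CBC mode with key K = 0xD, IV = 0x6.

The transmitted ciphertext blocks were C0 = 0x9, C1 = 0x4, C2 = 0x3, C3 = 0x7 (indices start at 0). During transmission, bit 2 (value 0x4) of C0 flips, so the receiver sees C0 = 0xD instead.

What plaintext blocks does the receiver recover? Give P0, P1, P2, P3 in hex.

CBC decryption: P_i = D(K, C_i) ⊕ C_{i−1}, with C_{−1} = IV.
Only C0 changed, to 0xD. In CBC, a change in C_i garbles P_i and flips the same bit in P_{i+1}. Decrypting the received ciphertext:
P0: D(K, 0xD) = 0x0; 0x0 ⊕ 0x6 = 0x6.
P1: D(K, 0x4) = 0x7; 0x7 ⊕ 0xD = 0xA.
P2: D(K, 0x3) = 0x6; 0x6 ⊕ 0x4 = 0x2.
P3: D(K, 0x7) = 0xA; 0xA ⊕ 0x3 = 0x9.
Blocks that differ from the original plaintext: P0, P1.

P0 = 0x6, P1 = 0xA, P2 = 0x2, P3 = 0x9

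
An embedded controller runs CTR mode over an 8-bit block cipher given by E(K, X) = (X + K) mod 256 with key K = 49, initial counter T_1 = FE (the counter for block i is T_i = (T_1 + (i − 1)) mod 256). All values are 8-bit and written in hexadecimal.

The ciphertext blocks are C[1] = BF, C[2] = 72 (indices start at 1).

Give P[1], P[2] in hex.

CTR decryption: S_i = E(K, T_i) where T_i is the counter for block i; P_i = C_i ⊕ S_i.
P[1]: T = FE, S = E(K, T) = 47; BF ⊕ 47 = F8.
P[2]: T = FF, S = E(K, T) = 48; 72 ⊕ 48 = 3A.

P[1] = F8, P[2] = 3A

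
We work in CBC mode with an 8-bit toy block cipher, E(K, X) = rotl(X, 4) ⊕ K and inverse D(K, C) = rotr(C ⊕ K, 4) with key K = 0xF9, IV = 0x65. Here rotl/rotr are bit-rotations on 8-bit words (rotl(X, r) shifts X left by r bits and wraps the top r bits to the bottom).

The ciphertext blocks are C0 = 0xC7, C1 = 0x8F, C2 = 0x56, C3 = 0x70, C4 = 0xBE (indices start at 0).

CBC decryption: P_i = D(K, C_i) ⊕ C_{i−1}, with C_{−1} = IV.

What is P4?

P4 = 0x04

P4: D(K, 0xBE) = 0x74; 0x74 ⊕ 0x70 = 0x04.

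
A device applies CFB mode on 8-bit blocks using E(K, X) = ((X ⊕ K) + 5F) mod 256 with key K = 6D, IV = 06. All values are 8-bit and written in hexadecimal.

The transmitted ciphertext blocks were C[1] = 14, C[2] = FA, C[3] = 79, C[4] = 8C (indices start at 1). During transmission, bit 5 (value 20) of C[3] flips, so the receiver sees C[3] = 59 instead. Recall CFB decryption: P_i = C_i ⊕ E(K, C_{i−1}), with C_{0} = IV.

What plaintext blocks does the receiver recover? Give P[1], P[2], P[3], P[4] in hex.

Only C[3] changed, to 59. In CFB, a change in C_i flips the same bit in P_i and garbles P_{i+1}. Decrypting the received ciphertext:
P[1]: E(K, 06) = CA; 14 ⊕ CA = DE.
P[2]: E(K, 14) = D8; FA ⊕ D8 = 22.
P[3]: E(K, FA) = F6; 59 ⊕ F6 = AF.
P[4]: E(K, 59) = 93; 8C ⊕ 93 = 1F.
Blocks that differ from the original plaintext: P[3], P[4].

P[1] = DE, P[2] = 22, P[3] = AF, P[4] = 1F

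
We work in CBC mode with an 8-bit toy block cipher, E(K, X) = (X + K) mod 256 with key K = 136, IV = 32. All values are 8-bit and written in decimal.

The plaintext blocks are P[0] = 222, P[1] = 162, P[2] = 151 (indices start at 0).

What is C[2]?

CBC encryption: C_i = E(K, P_i ⊕ C_{i−1}), with C_{−1} = IV.
C[0]: P[0] ⊕ 32 = 254; E(K, 254) = 134.
C[1]: P[1] ⊕ 134 = 36; E(K, 36) = 172.
C[2]: P[2] ⊕ 172 = 59; E(K, 59) = 195.

C[2] = 195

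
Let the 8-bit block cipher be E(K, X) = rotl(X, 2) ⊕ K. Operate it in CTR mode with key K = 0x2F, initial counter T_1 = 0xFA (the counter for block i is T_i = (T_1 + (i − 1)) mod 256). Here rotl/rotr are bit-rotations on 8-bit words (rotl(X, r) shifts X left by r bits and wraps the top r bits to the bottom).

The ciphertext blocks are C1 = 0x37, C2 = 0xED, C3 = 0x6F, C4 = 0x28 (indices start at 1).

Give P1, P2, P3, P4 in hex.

CTR decryption: S_i = E(K, T_i) where T_i is the counter for block i; P_i = C_i ⊕ S_i.
P1: T = 0xFA, S = E(K, T) = 0xC4; 0x37 ⊕ 0xC4 = 0xF3.
P2: T = 0xFB, S = E(K, T) = 0xC0; 0xED ⊕ 0xC0 = 0x2D.
P3: T = 0xFC, S = E(K, T) = 0xDC; 0x6F ⊕ 0xDC = 0xB3.
P4: T = 0xFD, S = E(K, T) = 0xD8; 0x28 ⊕ 0xD8 = 0xF0.

P1 = 0xF3, P2 = 0x2D, P3 = 0xB3, P4 = 0xF0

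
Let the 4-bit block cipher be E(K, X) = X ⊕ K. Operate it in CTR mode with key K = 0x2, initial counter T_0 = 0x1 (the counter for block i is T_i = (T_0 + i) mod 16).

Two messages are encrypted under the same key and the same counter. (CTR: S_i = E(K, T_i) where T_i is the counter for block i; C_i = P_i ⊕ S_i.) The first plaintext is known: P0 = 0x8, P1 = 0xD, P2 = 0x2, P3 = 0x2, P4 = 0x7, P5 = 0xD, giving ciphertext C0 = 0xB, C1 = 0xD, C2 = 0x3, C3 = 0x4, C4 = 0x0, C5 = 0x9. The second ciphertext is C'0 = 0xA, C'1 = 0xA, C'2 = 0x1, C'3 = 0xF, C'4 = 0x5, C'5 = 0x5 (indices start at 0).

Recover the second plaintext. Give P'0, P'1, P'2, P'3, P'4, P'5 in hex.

P'0 = 0x9, P'1 = 0xA, P'2 = 0x0, P'3 = 0x9, P'4 = 0x2, P'5 = 0x1

In CTR with a reused counter, both messages share the same keystream S_i, so C_i ⊕ C'_i = P_i ⊕ P'_i and thus P'_i = P_i ⊕ C_i ⊕ C'_i.
P'0: 0x8 ⊕ 0xB ⊕ 0xA = 0x9.
P'1: 0xD ⊕ 0xD ⊕ 0xA = 0xA.
P'2: 0x2 ⊕ 0x3 ⊕ 0x1 = 0x0.
P'3: 0x2 ⊕ 0x4 ⊕ 0xF = 0x9.
P'4: 0x7 ⊕ 0x0 ⊕ 0x5 = 0x2.
P'5: 0xD ⊕ 0x9 ⊕ 0x5 = 0x1.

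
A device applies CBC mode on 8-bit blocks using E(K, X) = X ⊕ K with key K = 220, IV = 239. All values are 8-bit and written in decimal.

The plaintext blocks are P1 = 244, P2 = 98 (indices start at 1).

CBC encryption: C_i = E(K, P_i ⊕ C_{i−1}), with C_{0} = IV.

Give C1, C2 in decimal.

C1 = 199, C2 = 121

C1: P1 ⊕ 239 = 27; E(K, 27) = 199.
C2: P2 ⊕ 199 = 165; E(K, 165) = 121.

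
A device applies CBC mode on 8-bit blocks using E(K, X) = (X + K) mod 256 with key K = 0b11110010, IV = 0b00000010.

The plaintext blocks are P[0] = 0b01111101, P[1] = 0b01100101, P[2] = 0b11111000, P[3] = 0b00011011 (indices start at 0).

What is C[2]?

C[2] = 0b11110000

CBC encryption: C_i = E(K, P_i ⊕ C_{i−1}), with C_{−1} = IV.
C[0]: P[0] ⊕ 0b00000010 = 0b01111111; E(K, 0b01111111) = 0b01110001.
C[1]: P[1] ⊕ 0b01110001 = 0b00010100; E(K, 0b00010100) = 0b00000110.
C[2]: P[2] ⊕ 0b00000110 = 0b11111110; E(K, 0b11111110) = 0b11110000.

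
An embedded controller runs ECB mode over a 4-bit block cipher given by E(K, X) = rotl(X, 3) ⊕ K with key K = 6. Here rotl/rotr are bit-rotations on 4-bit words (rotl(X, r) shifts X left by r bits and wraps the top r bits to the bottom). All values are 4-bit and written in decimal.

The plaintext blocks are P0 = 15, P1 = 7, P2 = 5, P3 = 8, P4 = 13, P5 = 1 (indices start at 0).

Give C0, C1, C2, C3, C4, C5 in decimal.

ECB encryption: C_i = E(K, P_i).
C0: E(K, 15) = 9.
C1: E(K, 7) = 13.
C2: E(K, 5) = 12.
C3: E(K, 8) = 2.
C4: E(K, 13) = 8.
C5: E(K, 1) = 14.

C0 = 9, C1 = 13, C2 = 12, C3 = 2, C4 = 8, C5 = 14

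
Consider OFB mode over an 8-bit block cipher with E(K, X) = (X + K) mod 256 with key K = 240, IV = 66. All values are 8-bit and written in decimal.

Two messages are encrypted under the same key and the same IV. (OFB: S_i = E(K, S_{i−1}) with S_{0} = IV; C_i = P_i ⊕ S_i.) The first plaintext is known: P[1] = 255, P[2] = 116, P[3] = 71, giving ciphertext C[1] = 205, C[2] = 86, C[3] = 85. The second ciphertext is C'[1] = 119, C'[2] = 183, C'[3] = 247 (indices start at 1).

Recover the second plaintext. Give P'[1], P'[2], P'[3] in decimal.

In OFB with a reused IV, both messages share the same keystream S_i, so C_i ⊕ C'_i = P_i ⊕ P'_i and thus P'_i = P_i ⊕ C_i ⊕ C'_i.
P'[1]: 255 ⊕ 205 ⊕ 119 = 69.
P'[2]: 116 ⊕ 86 ⊕ 183 = 149.
P'[3]: 71 ⊕ 85 ⊕ 247 = 229.

P'[1] = 69, P'[2] = 149, P'[3] = 229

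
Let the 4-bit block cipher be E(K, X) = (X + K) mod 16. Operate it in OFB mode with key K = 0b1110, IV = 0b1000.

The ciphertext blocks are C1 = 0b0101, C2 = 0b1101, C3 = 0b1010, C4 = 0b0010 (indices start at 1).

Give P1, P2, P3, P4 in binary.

OFB decryption: S_i = E(K, S_{i−1}) with S_{0} = IV; P_i = C_i ⊕ S_i.
P1: S = E(K, 0b1000) = 0b0110; 0b0101 ⊕ 0b0110 = 0b0011.
P2: S = E(K, 0b0110) = 0b0100; 0b1101 ⊕ 0b0100 = 0b1001.
P3: S = E(K, 0b0100) = 0b0010; 0b1010 ⊕ 0b0010 = 0b1000.
P4: S = E(K, 0b0010) = 0b0000; 0b0010 ⊕ 0b0000 = 0b0010.

P1 = 0b0011, P2 = 0b1001, P3 = 0b1000, P4 = 0b0010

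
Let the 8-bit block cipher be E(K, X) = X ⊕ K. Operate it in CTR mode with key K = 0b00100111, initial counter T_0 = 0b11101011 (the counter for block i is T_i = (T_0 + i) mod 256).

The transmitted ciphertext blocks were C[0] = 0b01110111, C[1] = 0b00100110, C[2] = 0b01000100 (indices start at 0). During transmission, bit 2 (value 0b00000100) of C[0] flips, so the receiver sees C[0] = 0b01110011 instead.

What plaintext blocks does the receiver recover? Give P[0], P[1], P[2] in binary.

P[0] = 0b10111111, P[1] = 0b11101101, P[2] = 0b10001110

CTR decryption: S_i = E(K, T_i) where T_i is the counter for block i; P_i = C_i ⊕ S_i.
Only C[0] changed, to 0b01110011. In CTR, a change in C_i flips the same bit in P_i only; the keystream is unaffected. Decrypting the received ciphertext:
P[0]: T = 0b11101011, S = E(K, T) = 0b11001100; 0b01110011 ⊕ 0b11001100 = 0b10111111.
P[1]: T = 0b11101100, S = E(K, T) = 0b11001011; 0b00100110 ⊕ 0b11001011 = 0b11101101.
P[2]: T = 0b11101101, S = E(K, T) = 0b11001010; 0b01000100 ⊕ 0b11001010 = 0b10001110.
Blocks that differ from the original plaintext: P[0].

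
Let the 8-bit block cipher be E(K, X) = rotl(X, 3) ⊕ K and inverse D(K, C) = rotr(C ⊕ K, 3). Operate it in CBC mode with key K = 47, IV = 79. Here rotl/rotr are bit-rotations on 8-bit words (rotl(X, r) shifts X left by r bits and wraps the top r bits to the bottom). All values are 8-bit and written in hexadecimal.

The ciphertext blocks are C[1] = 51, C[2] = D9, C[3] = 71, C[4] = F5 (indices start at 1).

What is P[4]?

P[4] = 27

CBC decryption: P_i = D(K, C_i) ⊕ C_{i−1}, with C_{0} = IV.
P[4]: D(K, F5) = 56; 56 ⊕ 71 = 27.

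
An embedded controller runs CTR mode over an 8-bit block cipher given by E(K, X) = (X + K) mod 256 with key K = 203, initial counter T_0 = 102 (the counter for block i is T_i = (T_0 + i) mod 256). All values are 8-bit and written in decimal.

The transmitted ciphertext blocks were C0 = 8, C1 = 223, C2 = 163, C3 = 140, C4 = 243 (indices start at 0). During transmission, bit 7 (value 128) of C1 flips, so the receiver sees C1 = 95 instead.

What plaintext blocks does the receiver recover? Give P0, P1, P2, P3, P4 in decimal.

P0 = 57, P1 = 109, P2 = 144, P3 = 184, P4 = 198

CTR decryption: S_i = E(K, T_i) where T_i is the counter for block i; P_i = C_i ⊕ S_i.
Only C1 changed, to 95. In CTR, a change in C_i flips the same bit in P_i only; the keystream is unaffected. Decrypting the received ciphertext:
P0: T = 102, S = E(K, T) = 49; 8 ⊕ 49 = 57.
P1: T = 103, S = E(K, T) = 50; 95 ⊕ 50 = 109.
P2: T = 104, S = E(K, T) = 51; 163 ⊕ 51 = 144.
P3: T = 105, S = E(K, T) = 52; 140 ⊕ 52 = 184.
P4: T = 106, S = E(K, T) = 53; 243 ⊕ 53 = 198.
Blocks that differ from the original plaintext: P1.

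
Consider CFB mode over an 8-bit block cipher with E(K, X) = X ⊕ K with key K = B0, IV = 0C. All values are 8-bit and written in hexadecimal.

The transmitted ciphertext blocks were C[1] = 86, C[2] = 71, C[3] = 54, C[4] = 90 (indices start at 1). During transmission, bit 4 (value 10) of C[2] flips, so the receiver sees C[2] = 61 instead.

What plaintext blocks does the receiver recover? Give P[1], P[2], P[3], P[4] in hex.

P[1] = 3A, P[2] = 57, P[3] = 85, P[4] = 74

CFB decryption: P_i = C_i ⊕ E(K, C_{i−1}), with C_{0} = IV.
Only C[2] changed, to 61. In CFB, a change in C_i flips the same bit in P_i and garbles P_{i+1}. Decrypting the received ciphertext:
P[1]: E(K, 0C) = BC; 86 ⊕ BC = 3A.
P[2]: E(K, 86) = 36; 61 ⊕ 36 = 57.
P[3]: E(K, 61) = D1; 54 ⊕ D1 = 85.
P[4]: E(K, 54) = E4; 90 ⊕ E4 = 74.
Blocks that differ from the original plaintext: P[2], P[3].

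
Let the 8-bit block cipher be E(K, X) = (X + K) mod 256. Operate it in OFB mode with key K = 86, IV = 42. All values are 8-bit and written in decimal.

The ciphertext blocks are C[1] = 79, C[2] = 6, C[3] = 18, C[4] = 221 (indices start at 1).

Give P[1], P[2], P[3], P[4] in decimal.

P[1] = 207, P[2] = 208, P[3] = 62, P[4] = 95

OFB decryption: S_i = E(K, S_{i−1}) with S_{0} = IV; P_i = C_i ⊕ S_i.
P[1]: S = E(K, 42) = 128; 79 ⊕ 128 = 207.
P[2]: S = E(K, 128) = 214; 6 ⊕ 214 = 208.
P[3]: S = E(K, 214) = 44; 18 ⊕ 44 = 62.
P[4]: S = E(K, 44) = 130; 221 ⊕ 130 = 95.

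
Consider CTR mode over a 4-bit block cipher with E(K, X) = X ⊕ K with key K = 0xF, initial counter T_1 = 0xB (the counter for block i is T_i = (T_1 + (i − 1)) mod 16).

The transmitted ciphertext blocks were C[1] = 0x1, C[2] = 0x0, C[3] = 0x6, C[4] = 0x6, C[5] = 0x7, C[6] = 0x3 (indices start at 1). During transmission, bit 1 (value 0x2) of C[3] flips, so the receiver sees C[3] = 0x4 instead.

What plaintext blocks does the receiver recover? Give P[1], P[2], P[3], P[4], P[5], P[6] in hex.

CTR decryption: S_i = E(K, T_i) where T_i is the counter for block i; P_i = C_i ⊕ S_i.
Only C[3] changed, to 0x4. In CTR, a change in C_i flips the same bit in P_i only; the keystream is unaffected. Decrypting the received ciphertext:
P[1]: T = 0xB, S = E(K, T) = 0x4; 0x1 ⊕ 0x4 = 0x5.
P[2]: T = 0xC, S = E(K, T) = 0x3; 0x0 ⊕ 0x3 = 0x3.
P[3]: T = 0xD, S = E(K, T) = 0x2; 0x4 ⊕ 0x2 = 0x6.
P[4]: T = 0xE, S = E(K, T) = 0x1; 0x6 ⊕ 0x1 = 0x7.
P[5]: T = 0xF, S = E(K, T) = 0x0; 0x7 ⊕ 0x0 = 0x7.
P[6]: T = 0x0, S = E(K, T) = 0xF; 0x3 ⊕ 0xF = 0xC.
Blocks that differ from the original plaintext: P[3].

P[1] = 0x5, P[2] = 0x3, P[3] = 0x6, P[4] = 0x7, P[5] = 0x7, P[6] = 0xC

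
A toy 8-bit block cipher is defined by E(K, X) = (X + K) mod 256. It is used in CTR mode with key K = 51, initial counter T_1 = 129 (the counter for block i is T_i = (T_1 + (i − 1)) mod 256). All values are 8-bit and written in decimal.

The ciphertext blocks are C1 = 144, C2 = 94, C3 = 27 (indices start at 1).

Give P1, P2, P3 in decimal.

P1 = 36, P2 = 235, P3 = 173

CTR decryption: S_i = E(K, T_i) where T_i is the counter for block i; P_i = C_i ⊕ S_i.
P1: T = 129, S = E(K, T) = 180; 144 ⊕ 180 = 36.
P2: T = 130, S = E(K, T) = 181; 94 ⊕ 181 = 235.
P3: T = 131, S = E(K, T) = 182; 27 ⊕ 182 = 173.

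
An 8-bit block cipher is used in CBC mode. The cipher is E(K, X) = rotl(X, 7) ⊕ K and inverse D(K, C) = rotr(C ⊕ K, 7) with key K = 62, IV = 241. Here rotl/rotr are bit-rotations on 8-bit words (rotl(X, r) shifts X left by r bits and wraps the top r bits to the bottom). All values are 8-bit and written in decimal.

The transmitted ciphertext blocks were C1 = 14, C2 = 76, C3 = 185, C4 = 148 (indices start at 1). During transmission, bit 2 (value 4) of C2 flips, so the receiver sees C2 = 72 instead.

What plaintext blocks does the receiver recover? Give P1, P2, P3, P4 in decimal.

P1 = 145, P2 = 226, P3 = 71, P4 = 236

CBC decryption: P_i = D(K, C_i) ⊕ C_{i−1}, with C_{0} = IV.
Only C2 changed, to 72. In CBC, a change in C_i garbles P_i and flips the same bit in P_{i+1}. Decrypting the received ciphertext:
P1: D(K, 14) = 96; 96 ⊕ 241 = 145.
P2: D(K, 72) = 236; 236 ⊕ 14 = 226.
P3: D(K, 185) = 15; 15 ⊕ 72 = 71.
P4: D(K, 148) = 85; 85 ⊕ 185 = 236.
Blocks that differ from the original plaintext: P2, P3.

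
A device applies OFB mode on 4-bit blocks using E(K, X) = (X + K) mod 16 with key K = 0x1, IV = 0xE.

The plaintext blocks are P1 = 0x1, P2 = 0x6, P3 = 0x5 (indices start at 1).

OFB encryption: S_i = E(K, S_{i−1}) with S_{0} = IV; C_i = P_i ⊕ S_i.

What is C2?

C2 = 0x6

C1: S = E(K, 0xE) = 0xF; 0x1 ⊕ 0xF = 0xE.
C2: S = E(K, 0xF) = 0x0; 0x6 ⊕ 0x0 = 0x6.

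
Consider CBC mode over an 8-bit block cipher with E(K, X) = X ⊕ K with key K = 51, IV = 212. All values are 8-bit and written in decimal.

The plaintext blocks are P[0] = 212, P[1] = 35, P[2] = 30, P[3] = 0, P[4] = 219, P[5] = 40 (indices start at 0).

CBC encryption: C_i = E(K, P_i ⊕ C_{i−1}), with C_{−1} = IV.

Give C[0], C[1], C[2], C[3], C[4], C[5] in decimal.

C[0]: P[0] ⊕ 212 = 0; E(K, 0) = 51.
C[1]: P[1] ⊕ 51 = 16; E(K, 16) = 35.
C[2]: P[2] ⊕ 35 = 61; E(K, 61) = 14.
C[3]: P[3] ⊕ 14 = 14; E(K, 14) = 61.
C[4]: P[4] ⊕ 61 = 230; E(K, 230) = 213.
C[5]: P[5] ⊕ 213 = 253; E(K, 253) = 206.

C[0] = 51, C[1] = 35, C[2] = 14, C[3] = 61, C[4] = 213, C[5] = 206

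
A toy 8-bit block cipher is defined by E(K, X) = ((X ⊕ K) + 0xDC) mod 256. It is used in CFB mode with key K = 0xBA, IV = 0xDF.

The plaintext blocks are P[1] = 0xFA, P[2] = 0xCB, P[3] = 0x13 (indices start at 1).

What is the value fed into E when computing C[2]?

CFB encryption: C_i = P_i ⊕ E(K, C_{i−1}), with C_{0} = IV.
C[1]: E(K, 0xDF) = 0x41; 0xFA ⊕ 0x41 = 0xBB.
C[2]: E(K, 0xBB) = 0xDD; 0xCB ⊕ 0xDD = 0x16.
So the input to E for block [2] is 0xBB.

0xBB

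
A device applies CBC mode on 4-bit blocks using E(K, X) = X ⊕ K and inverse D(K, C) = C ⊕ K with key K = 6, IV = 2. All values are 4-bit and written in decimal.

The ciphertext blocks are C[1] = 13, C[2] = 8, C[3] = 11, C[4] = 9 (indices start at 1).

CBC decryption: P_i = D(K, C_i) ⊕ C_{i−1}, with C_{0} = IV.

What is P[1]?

P[1]: D(K, 13) = 11; 11 ⊕ 2 = 9.

P[1] = 9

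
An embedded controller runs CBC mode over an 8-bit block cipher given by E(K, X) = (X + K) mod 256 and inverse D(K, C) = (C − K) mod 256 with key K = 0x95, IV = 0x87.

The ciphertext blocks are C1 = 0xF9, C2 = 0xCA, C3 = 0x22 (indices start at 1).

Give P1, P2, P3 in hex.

CBC decryption: P_i = D(K, C_i) ⊕ C_{i−1}, with C_{0} = IV.
P1: D(K, 0xF9) = 0x64; 0x64 ⊕ 0x87 = 0xE3.
P2: D(K, 0xCA) = 0x35; 0x35 ⊕ 0xF9 = 0xCC.
P3: D(K, 0x22) = 0x8D; 0x8D ⊕ 0xCA = 0x47.

P1 = 0xE3, P2 = 0xCC, P3 = 0x47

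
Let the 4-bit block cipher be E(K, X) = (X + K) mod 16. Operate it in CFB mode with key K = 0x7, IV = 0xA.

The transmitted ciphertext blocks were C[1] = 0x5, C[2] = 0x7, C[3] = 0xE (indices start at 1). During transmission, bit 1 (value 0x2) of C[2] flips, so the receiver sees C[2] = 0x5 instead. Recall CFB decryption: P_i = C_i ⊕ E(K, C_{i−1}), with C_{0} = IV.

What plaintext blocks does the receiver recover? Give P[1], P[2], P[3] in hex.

P[1] = 0x4, P[2] = 0x9, P[3] = 0x2

Only C[2] changed, to 0x5. In CFB, a change in C_i flips the same bit in P_i and garbles P_{i+1}. Decrypting the received ciphertext:
P[1]: E(K, 0xA) = 0x1; 0x5 ⊕ 0x1 = 0x4.
P[2]: E(K, 0x5) = 0xC; 0x5 ⊕ 0xC = 0x9.
P[3]: E(K, 0x5) = 0xC; 0xE ⊕ 0xC = 0x2.
Blocks that differ from the original plaintext: P[2], P[3].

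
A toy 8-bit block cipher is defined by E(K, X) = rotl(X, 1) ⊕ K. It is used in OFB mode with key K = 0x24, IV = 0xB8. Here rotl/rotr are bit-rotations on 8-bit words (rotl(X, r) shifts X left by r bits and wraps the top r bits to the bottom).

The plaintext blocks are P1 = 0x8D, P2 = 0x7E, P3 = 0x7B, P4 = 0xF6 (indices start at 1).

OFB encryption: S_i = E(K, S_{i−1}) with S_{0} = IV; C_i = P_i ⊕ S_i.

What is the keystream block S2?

C1: S = E(K, 0xB8) = 0x55; 0x8D ⊕ 0x55 = 0xD8.
C2: S = E(K, 0x55) = 0x8E; 0x7E ⊕ 0x8E = 0xF0.
So S2 = 0x8E.

0x8E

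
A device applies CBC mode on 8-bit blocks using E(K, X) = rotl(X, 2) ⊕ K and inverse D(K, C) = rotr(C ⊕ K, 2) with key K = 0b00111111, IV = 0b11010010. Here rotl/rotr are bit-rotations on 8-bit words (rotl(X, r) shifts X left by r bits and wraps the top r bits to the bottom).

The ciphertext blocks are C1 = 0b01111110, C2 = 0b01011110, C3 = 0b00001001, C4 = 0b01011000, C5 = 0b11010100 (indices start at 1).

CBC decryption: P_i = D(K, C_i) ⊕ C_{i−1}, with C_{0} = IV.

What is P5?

P5 = 0b10100010

P5: D(K, 0b11010100) = 0b11111010; 0b11111010 ⊕ 0b01011000 = 0b10100010.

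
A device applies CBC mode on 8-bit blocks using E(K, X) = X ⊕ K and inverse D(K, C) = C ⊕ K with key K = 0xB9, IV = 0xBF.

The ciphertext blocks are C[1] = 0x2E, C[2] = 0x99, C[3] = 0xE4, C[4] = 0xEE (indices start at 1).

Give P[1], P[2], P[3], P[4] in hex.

P[1] = 0x28, P[2] = 0x0E, P[3] = 0xC4, P[4] = 0xB3

CBC decryption: P_i = D(K, C_i) ⊕ C_{i−1}, with C_{0} = IV.
P[1]: D(K, 0x2E) = 0x97; 0x97 ⊕ 0xBF = 0x28.
P[2]: D(K, 0x99) = 0x20; 0x20 ⊕ 0x2E = 0x0E.
P[3]: D(K, 0xE4) = 0x5D; 0x5D ⊕ 0x99 = 0xC4.
P[4]: D(K, 0xEE) = 0x57; 0x57 ⊕ 0xE4 = 0xB3.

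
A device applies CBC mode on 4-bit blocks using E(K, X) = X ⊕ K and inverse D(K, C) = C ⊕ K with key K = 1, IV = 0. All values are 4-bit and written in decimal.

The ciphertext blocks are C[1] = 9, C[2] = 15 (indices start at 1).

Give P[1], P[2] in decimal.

P[1] = 8, P[2] = 7

CBC decryption: P_i = D(K, C_i) ⊕ C_{i−1}, with C_{0} = IV.
P[1]: D(K, 9) = 8; 8 ⊕ 0 = 8.
P[2]: D(K, 15) = 14; 14 ⊕ 9 = 7.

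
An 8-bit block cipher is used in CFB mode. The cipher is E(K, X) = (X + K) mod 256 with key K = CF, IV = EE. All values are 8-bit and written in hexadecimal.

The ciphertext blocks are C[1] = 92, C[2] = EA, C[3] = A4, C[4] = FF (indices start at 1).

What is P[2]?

P[2] = 8B

CFB decryption: P_i = C_i ⊕ E(K, C_{i−1}), with C_{0} = IV.
P[2]: E(K, 92) = 61; EA ⊕ 61 = 8B.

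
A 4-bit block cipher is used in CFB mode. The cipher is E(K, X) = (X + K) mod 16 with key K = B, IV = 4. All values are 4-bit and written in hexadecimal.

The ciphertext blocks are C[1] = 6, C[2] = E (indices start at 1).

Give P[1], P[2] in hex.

P[1] = 9, P[2] = F

CFB decryption: P_i = C_i ⊕ E(K, C_{i−1}), with C_{0} = IV.
P[1]: E(K, 4) = F; 6 ⊕ F = 9.
P[2]: E(K, 6) = 1; E ⊕ 1 = F.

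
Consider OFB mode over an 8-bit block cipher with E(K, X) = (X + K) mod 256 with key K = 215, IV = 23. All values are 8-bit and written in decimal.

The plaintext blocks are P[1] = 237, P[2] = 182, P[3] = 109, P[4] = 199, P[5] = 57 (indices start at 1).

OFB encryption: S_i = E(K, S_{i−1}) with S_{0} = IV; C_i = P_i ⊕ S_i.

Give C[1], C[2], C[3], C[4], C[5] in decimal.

C[1]: S = E(K, 23) = 238; 237 ⊕ 238 = 3.
C[2]: S = E(K, 238) = 197; 182 ⊕ 197 = 115.
C[3]: S = E(K, 197) = 156; 109 ⊕ 156 = 241.
C[4]: S = E(K, 156) = 115; 199 ⊕ 115 = 180.
C[5]: S = E(K, 115) = 74; 57 ⊕ 74 = 115.

C[1] = 3, C[2] = 115, C[3] = 241, C[4] = 180, C[5] = 115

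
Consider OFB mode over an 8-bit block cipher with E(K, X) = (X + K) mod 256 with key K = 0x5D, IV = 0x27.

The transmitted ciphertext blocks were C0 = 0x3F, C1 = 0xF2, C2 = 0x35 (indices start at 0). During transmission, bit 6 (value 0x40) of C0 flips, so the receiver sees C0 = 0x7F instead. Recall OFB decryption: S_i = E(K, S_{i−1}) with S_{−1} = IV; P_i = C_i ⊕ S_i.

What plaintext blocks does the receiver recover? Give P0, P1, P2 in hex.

Only C0 changed, to 0x7F. In OFB, a change in C_i flips the same bit in P_i only; the keystream is unaffected. Decrypting the received ciphertext:
P0: S = E(K, 0x27) = 0x84; 0x7F ⊕ 0x84 = 0xFB.
P1: S = E(K, 0x84) = 0xE1; 0xF2 ⊕ 0xE1 = 0x13.
P2: S = E(K, 0xE1) = 0x3E; 0x35 ⊕ 0x3E = 0x0B.
Blocks that differ from the original plaintext: P0.

P0 = 0xFB, P1 = 0x13, P2 = 0x0B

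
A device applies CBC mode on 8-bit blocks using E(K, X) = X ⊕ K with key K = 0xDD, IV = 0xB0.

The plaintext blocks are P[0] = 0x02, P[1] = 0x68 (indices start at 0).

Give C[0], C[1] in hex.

C[0] = 0x6F, C[1] = 0xDA

CBC encryption: C_i = E(K, P_i ⊕ C_{i−1}), with C_{−1} = IV.
C[0]: P[0] ⊕ 0xB0 = 0xB2; E(K, 0xB2) = 0x6F.
C[1]: P[1] ⊕ 0x6F = 0x07; E(K, 0x07) = 0xDA.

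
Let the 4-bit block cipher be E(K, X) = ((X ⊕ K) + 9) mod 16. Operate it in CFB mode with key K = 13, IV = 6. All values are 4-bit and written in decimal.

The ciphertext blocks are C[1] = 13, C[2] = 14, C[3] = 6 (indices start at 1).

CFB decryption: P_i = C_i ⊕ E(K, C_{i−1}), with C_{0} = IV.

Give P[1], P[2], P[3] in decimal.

P[1]: E(K, 6) = 4; 13 ⊕ 4 = 9.
P[2]: E(K, 13) = 9; 14 ⊕ 9 = 7.
P[3]: E(K, 14) = 12; 6 ⊕ 12 = 10.

P[1] = 9, P[2] = 7, P[3] = 10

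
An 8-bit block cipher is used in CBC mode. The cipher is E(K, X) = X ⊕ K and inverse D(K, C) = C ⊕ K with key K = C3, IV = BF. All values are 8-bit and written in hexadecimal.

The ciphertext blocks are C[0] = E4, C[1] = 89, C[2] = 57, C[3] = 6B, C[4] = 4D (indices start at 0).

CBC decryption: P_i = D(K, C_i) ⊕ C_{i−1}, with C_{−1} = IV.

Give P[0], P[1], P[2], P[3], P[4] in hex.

P[0]: D(K, E4) = 27; 27 ⊕ BF = 98.
P[1]: D(K, 89) = 4A; 4A ⊕ E4 = AE.
P[2]: D(K, 57) = 94; 94 ⊕ 89 = 1D.
P[3]: D(K, 6B) = A8; A8 ⊕ 57 = FF.
P[4]: D(K, 4D) = 8E; 8E ⊕ 6B = E5.

P[0] = 98, P[1] = AE, P[2] = 1D, P[3] = FF, P[4] = E5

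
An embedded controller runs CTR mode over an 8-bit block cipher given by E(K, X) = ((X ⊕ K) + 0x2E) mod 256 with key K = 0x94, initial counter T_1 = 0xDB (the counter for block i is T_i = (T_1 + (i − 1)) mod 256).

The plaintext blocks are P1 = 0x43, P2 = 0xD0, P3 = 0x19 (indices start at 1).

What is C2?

C2 = 0xA6

CTR encryption: S_i = E(K, T_i) where T_i is the counter for block i; C_i = P_i ⊕ S_i.
C1: T = 0xDB, S = E(K, T) = 0x7D; 0x43 ⊕ 0x7D = 0x3E.
C2: T = 0xDC, S = E(K, T) = 0x76; 0xD0 ⊕ 0x76 = 0xA6.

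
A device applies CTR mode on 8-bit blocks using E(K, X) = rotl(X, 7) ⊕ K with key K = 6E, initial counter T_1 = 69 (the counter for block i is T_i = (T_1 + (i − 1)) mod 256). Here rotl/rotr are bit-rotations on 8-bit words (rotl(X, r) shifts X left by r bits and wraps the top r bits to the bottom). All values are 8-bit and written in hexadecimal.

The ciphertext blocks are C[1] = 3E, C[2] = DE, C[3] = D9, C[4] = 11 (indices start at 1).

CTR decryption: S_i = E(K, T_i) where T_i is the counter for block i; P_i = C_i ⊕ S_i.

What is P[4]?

P[4] = 49

P[4]: T = 6C, S = E(K, T) = 58; 11 ⊕ 58 = 49.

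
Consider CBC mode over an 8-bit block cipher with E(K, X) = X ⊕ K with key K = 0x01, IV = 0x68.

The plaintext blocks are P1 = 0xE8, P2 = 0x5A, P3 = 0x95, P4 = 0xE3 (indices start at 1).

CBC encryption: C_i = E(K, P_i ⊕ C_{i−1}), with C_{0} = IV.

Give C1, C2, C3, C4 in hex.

C1: P1 ⊕ 0x68 = 0x80; E(K, 0x80) = 0x81.
C2: P2 ⊕ 0x81 = 0xDB; E(K, 0xDB) = 0xDA.
C3: P3 ⊕ 0xDA = 0x4F; E(K, 0x4F) = 0x4E.
C4: P4 ⊕ 0x4E = 0xAD; E(K, 0xAD) = 0xAC.

C1 = 0x81, C2 = 0xDA, C3 = 0x4E, C4 = 0xAC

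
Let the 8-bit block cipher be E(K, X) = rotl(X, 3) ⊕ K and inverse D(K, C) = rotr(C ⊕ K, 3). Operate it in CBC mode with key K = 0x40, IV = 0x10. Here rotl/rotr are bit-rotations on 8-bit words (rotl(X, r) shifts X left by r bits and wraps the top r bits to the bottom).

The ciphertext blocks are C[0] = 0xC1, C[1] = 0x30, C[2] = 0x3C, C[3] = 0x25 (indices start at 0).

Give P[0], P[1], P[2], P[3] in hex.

CBC decryption: P_i = D(K, C_i) ⊕ C_{i−1}, with C_{−1} = IV.
P[0]: D(K, 0xC1) = 0x30; 0x30 ⊕ 0x10 = 0x20.
P[1]: D(K, 0x30) = 0x0E; 0x0E ⊕ 0xC1 = 0xCF.
P[2]: D(K, 0x3C) = 0x8F; 0x8F ⊕ 0x30 = 0xBF.
P[3]: D(K, 0x25) = 0xAC; 0xAC ⊕ 0x3C = 0x90.

P[0] = 0x20, P[1] = 0xCF, P[2] = 0xBF, P[3] = 0x90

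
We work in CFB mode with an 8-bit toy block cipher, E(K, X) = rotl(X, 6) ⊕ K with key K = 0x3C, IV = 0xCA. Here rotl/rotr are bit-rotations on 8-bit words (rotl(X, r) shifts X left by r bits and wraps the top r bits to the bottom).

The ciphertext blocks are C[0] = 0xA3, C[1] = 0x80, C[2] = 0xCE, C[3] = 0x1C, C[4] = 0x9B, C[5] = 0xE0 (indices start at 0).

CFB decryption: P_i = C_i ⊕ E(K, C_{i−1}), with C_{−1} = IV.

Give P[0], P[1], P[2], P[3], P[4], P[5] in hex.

P[0] = 0x2D, P[1] = 0x54, P[2] = 0xD2, P[3] = 0x93, P[4] = 0xA0, P[5] = 0x3A

P[0]: E(K, 0xCA) = 0x8E; 0xA3 ⊕ 0x8E = 0x2D.
P[1]: E(K, 0xA3) = 0xD4; 0x80 ⊕ 0xD4 = 0x54.
P[2]: E(K, 0x80) = 0x1C; 0xCE ⊕ 0x1C = 0xD2.
P[3]: E(K, 0xCE) = 0x8F; 0x1C ⊕ 0x8F = 0x93.
P[4]: E(K, 0x1C) = 0x3B; 0x9B ⊕ 0x3B = 0xA0.
P[5]: E(K, 0x9B) = 0xDA; 0xE0 ⊕ 0xDA = 0x3A.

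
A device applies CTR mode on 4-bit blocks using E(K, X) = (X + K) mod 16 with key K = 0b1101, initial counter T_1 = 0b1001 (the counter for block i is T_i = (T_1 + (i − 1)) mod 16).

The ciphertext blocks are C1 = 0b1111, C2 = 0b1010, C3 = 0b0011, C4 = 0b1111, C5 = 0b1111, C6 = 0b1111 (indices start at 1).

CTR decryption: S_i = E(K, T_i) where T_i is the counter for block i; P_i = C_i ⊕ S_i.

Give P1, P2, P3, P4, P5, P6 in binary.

P1: T = 0b1001, S = E(K, T) = 0b0110; 0b1111 ⊕ 0b0110 = 0b1001.
P2: T = 0b1010, S = E(K, T) = 0b0111; 0b1010 ⊕ 0b0111 = 0b1101.
P3: T = 0b1011, S = E(K, T) = 0b1000; 0b0011 ⊕ 0b1000 = 0b1011.
P4: T = 0b1100, S = E(K, T) = 0b1001; 0b1111 ⊕ 0b1001 = 0b0110.
P5: T = 0b1101, S = E(K, T) = 0b1010; 0b1111 ⊕ 0b1010 = 0b0101.
P6: T = 0b1110, S = E(K, T) = 0b1011; 0b1111 ⊕ 0b1011 = 0b0100.

P1 = 0b1001, P2 = 0b1101, P3 = 0b1011, P4 = 0b0110, P5 = 0b0101, P6 = 0b0100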